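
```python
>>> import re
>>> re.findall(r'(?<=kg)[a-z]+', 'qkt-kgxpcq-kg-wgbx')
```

['xpcq']

Because the assertion is zero-width, the text it checks is not consumed and won't appear in the result.
Since nothing is captured, `findall` lists the 1 matched substring directly.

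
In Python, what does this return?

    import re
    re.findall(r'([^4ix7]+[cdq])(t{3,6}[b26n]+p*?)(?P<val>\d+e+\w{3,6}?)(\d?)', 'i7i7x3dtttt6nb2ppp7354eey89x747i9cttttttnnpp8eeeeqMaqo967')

[('3d', 'tttt6nb2ppp', '7354eey89', ''), ('9c', 'ttttttnnpp', '8eeeeqMa', '')]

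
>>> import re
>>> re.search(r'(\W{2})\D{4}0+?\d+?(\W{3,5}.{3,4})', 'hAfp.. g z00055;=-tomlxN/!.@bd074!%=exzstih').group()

The pattern matches exactly 2 of a non-word character (captured); then exactly 4 of a non-digit, then one or more of a literal '0' (lazy), then one or more of a digit (lazy); then 3 to 5 of a non-word character, then 3 to 4 of any character (captured).
The match spans [4:22] → '.. g z00055;=-toml'.

'.. g z00055;=-toml'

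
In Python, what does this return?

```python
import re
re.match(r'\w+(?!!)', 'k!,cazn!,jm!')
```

The negative lookahead/lookbehind blocks any match where the forbidden context is present.
`re.match` only tries the pattern at the start of the string.
Here position 0 doesn't satisfy it, so the call returns None.

None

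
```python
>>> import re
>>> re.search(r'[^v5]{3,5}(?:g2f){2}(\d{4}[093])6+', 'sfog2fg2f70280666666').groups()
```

('70280',)

The pattern matches 3 to 5 of any character except [v5], then the literal 'g2f' repeated 2 times; then exactly 4 of a digit, then one of [093] (captured); then one or more of a literal '6'.
`re.search` tries every starting position until one works.
The match spans [0:20] → 'sfog2fg2f70280666666'.
Captured: group 1 = '70280'.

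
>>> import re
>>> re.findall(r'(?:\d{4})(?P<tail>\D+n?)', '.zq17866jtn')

['jtn']

Pattern: exactly 4 of a digit (non-capturing group); then one or more of a non-digit, then optionally a literal 'n' (captured as 'tail').
With a single group, `findall` returns only what that group captured — 1 item.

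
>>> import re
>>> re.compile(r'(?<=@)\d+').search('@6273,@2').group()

Because the assertion is zero-width, the text it checks is not consumed and won't appear in the result.
The match spans [1:5] → '6273'.

'6273'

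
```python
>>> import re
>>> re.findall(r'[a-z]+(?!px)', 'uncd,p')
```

A negative assertion filters positions out without eating any characters.
Walking the string: at [0:4] → 'uncd'; at [5:6] → 'p'.
Since nothing is captured, `findall` lists the 2 matched substrings directly.

['uncd', 'p']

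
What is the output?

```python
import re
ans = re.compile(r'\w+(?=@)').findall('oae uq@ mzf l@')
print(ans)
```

['uq', 'l']

The `(?=…)`/`(?<=…)` assertion just peeks at neighbouring text; it doesn't advance the match position.
No capturing groups, so `findall` returns the 2 full match strings.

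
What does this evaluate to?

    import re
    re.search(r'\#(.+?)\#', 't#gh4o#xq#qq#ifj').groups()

('gh4o',)

The match spans [1:7] → '#gh4o#'.
Captured: group 1 = 'gh4o'.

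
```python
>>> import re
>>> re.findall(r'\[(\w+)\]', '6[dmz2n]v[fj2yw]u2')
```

['dmz2n', 'fj2yw']

Walking the string: at [1:8] match '[dmz2n]', group 1 = 'dmz2n'; at [9:16] match '[fj2yw]', group 1 = 'fj2yw'.
`findall` collects group 1 from each match (2 total).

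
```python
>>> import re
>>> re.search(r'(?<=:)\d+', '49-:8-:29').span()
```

(4, 5)

Lookahead/lookbehind check context without consuming it, so the matched span excludes the asserted characters.
The match spans [4:5] → '8'.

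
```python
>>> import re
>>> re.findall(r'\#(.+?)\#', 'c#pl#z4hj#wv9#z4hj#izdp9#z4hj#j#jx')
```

['pl', 'wv9', 'izdp9', 'j']

`findall` collects group 1 from each match (4 total).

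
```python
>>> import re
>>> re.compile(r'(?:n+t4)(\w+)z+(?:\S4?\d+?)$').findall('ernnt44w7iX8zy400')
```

['4w7iX8']

The pattern matches one or more of a literal 'n', then the literal 't4' (non-capturing group); then one or more of a word character (captured); then one or more of a literal 'z'; then a non-whitespace character, then optionally the literal '4', then one or more of a digit (lazy) (non-capturing group); then anchored at the end.
Matches: at [2:17] match 'nnt44w7iX8zy400', group 1 = '4w7iX8'.
With a single group, `findall` returns only what that group captured — 1 item.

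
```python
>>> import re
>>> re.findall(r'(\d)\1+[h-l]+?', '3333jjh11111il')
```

['3', '1']

`\1` is not a pattern — it's the concrete string captured by group 1, re-applied verbatim.
One capturing group, so `findall` returns just the captured substring from each match — 2 in all.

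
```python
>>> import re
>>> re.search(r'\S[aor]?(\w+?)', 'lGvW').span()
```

(0, 2)

The pattern matches a non-whitespace character, then optionally one of [aor]; then one or more of a word character (lazy) (captured).
Lazy quantifiers expand one character at a time until the remainder of the pattern can match.
`search` walks the string left to right and returns the first match it finds.
The match spans [0:2] → 'lG'.
Captured: group 1 = 'G'.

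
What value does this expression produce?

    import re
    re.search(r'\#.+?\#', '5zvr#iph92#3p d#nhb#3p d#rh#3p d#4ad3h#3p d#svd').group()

'#iph92#'

Lazy quantifiers expand one character at a time until the remainder of the pattern can match.
Unlike `match`, `search` isn't anchored — it looks for the pattern anywhere in the string.
The match spans [4:11] → '#iph92#'.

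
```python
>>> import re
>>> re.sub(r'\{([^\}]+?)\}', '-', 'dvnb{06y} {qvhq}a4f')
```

`sub` substitutes '-' at each match site.

'dvnb- -a4f'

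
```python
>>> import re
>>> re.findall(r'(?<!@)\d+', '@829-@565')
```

Because the assertion is negative and zero-width, positions next to the forbidden text are skipped.
Matches: at [2:4] → '29'; at [7:9] → '65'.
With no groups in the pattern, `findall` gives back each whole match — 2 here.

['29', '65']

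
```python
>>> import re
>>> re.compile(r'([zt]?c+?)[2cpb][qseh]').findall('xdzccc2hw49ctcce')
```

['zccc', 'tc']

This matches optionally one of [zt], then one or more of the literal 'c' (lazy) (captured); then one of [2cpb], then one of [qseh].
Walking the string: at [2:8] match 'zccc2h', group 1 = 'zccc'; at [12:16] match 'tcce', group 1 = 'tc'.
One capturing group, so `findall` returns just the captured substring from each match — 2 in all.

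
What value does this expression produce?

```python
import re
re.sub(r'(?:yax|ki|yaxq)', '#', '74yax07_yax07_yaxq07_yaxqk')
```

'74#07_#07_#q07_#qk'

The regex engine tests alternatives in the order written; an earlier branch that matches wins even if a later one would match more.
`sub` substitutes '#' at each match site.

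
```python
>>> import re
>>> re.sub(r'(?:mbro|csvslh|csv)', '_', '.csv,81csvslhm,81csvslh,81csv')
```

'._,81_m,81_,81_'

`|` is ordered: at each position the engine commits to the first alternative that works.
Matches: at [1:4] → 'csv'; at [7:13] → 'csvslh'; at [17:23] → 'csvslh'; at [26:29] → 'csv'.
Every occurrence is swapped for '_'.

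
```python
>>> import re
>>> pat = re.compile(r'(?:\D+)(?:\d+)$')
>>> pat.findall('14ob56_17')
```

['_17']

This matches one or more of a non-digit (non-capturing group); then one or more of a digit (non-capturing group); then anchored at the end.
Walking the string: at [6:9] → '_17'.
Since nothing is captured, `findall` lists the 1 matched substring directly.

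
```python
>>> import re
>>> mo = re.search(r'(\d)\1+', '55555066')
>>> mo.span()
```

(0, 5)

After group 1 captures some text, `\1` only succeeds where that same text appears again.
The match spans [0:5] → '55555'.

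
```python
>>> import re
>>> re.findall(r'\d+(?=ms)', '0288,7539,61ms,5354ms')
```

Lookahead/lookbehind check context without consuming it, so the matched span excludes the asserted characters.
With no groups in the pattern, `findall` gives back each whole match — 2 here.

['61', '5354']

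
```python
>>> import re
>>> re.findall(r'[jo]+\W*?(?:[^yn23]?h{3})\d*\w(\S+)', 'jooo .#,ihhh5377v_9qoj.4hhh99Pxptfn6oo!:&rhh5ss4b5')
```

['_9qoj.4hhh99Pxptfn6oo!:&rhh5ss4b5']

This matches one or more of one of [jo], then zero or more of a non-word character (lazy); then optionally any character except [yn23], then exactly 3 of a literal 'h' (non-capturing group); then zero or more of a digit, then a word character; then one or more of a non-whitespace character (captured).
Scanning left to right: at [0:50] match 'jooo .#,ihhh5377v_9qoj.4hhh99Pxptfn6oo!:&rhh5ss4b5', group 1 = '_9qoj.4hhh99Pxptfn6oo!:&rhh5ss4b5'.
One capturing group, so `findall` returns just the captured substring from the one match — 1 in all.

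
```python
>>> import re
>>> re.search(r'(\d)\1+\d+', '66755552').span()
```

(0, 8)

The backreference `\1` re-matches whatever the first group consumed, character for character.
The match spans [0:8] → '66755552'.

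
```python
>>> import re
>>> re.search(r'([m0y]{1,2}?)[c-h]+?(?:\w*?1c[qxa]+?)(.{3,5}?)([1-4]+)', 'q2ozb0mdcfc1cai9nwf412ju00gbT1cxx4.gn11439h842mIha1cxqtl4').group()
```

This matches 1 to 2 of one of [m0y] (lazy) (captured); then one or more of a character in [c-h] (lazy); then zero or more of a word character (lazy), then the literal '1c', then one or more of one of [qxa] (lazy) (non-capturing group); then 3 to 5 of any character (lazy) (captured); then one or more of a character in [1-4] (captured).
With the lazy modifier that quantifier settles for the fewest repetitions that let the rest of the pattern succeed (the atoms after it are unaffected and can still be greedy).
`search` walks the string left to right and returns the first match it finds.
The match spans [5:22] → '0mdcfc1cai9nwf412'.
Captured: group 1 = '0m', group 2 = 'i9nwf', group 3 = '412'.

'0mdcfc1cai9nwf412'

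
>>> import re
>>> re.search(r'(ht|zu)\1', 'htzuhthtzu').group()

'htht'

After group 1 captures some text, `\1` only succeeds where that same text appears again.
The match spans [4:8] → 'htht'.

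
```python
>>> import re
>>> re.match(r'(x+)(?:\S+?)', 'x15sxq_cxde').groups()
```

The match spans [0:2] → 'x1'.
Captured: group 1 = 'x'.

('x',)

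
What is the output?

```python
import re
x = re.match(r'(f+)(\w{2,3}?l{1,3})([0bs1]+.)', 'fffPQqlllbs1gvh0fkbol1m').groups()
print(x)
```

('fff', 'PQqlll', 'bs1g')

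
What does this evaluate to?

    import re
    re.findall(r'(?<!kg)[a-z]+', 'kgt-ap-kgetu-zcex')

The negative lookaround is zero-width — it rules out positions where the adjacent text would match, without consuming anything.
Walking the string: at [0:3] → 'kgt'; at [4:6] → 'ap'; at [7:12] → 'kgetu'; at [13:17] → 'zcex'.
No capturing groups, so `findall` returns the 4 full match strings.

['kgt', 'ap', 'kgetu', 'zcex']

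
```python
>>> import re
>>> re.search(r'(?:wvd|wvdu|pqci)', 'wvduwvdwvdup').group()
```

'wvd'

The regex engine tests alternatives in the order written; an earlier branch that matches wins even if a later one would match more.
The match spans [0:3] → 'wvd'.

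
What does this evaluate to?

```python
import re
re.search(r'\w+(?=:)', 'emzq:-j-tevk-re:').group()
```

'emzq'

The positive lookaround only admits positions where the adjacent text matches; those characters stay outside the span.
The match spans [0:4] → 'emzq'.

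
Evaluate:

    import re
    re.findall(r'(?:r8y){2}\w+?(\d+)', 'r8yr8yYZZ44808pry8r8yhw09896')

The pattern matches the literal 'r8y' repeated 2 times, then one or more of a word character (lazy); then one or more of a digit (captured).
Scanning left to right: at [0:14] match 'r8yr8yYZZ44808', group 1 = '44808'.
Because there's exactly one group, `findall` drops the full match and keeps group 1 from the one hit.

['44808']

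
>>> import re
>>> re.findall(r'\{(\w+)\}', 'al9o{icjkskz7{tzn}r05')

['tzn']

`findall` collects group 1 from the one match (1 total).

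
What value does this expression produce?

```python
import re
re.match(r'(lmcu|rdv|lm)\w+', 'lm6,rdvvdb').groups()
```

('lm',)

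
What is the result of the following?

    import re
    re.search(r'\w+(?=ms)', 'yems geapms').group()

Lookahead/lookbehind check context without consuming it, so the matched span excludes the asserted characters.
`re.search` scans for the first position where the pattern succeeds.
The match spans [0:2] → 'ye'.

'ye'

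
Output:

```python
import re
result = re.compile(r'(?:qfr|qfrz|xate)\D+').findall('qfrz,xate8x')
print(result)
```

['qfrz,xate']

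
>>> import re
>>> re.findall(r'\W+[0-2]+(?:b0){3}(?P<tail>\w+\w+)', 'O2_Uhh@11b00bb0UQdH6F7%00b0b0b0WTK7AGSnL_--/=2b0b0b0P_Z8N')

['WTK7AGSnL_', 'P_Z8N']

Pattern: one or more of a non-word character, then one or more of a character in [0-2], then the literal 'b0' repeated 3 times; then one or more of a word character, then one or more of a word character (captured as 'tail').
Because there's exactly one group, `findall` drops the full match and keeps group 1 from each hit.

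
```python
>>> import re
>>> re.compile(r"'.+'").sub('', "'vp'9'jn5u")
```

'jn5u'

Matches: at [0:6] → "'vp'9'".
`sub` substitutes '' at each match site.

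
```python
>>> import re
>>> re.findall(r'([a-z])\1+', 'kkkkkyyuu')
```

The backreference `\1` re-matches whatever the first group consumed, character for character.
Because there's exactly one group, `findall` drops the full match and keeps group 1 from each hit.

['k', 'y', 'u']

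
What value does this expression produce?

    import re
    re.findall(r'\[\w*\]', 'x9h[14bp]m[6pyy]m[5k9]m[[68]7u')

['[14bp]', '[6pyy]', '[5k9]', '[68]']

With no groups in the pattern, `findall` gives back each whole match — 4 here.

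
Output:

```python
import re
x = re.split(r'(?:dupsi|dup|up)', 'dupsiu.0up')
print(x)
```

`|` is ordered: at each position the engine commits to the first alternative that works.
Matches to split on: at [0:5] → 'dupsi'; at [8:10] → 'up'.
The string is cut at each match, leaving 3 pieces.

['', 'u.0', '']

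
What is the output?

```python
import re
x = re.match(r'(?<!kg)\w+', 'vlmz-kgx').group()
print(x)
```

vlmz

`re.match` won't scan ahead — the pattern has to work from the very first character.
The match spans [0:4] → 'vlmz'.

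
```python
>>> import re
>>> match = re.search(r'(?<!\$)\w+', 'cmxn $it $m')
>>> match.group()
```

`(?!…)`/`(?<!…)` only lets a position through if the neighbouring text does NOT match; no characters are consumed.
The match spans [0:4] → 'cmxn'.

'cmxn'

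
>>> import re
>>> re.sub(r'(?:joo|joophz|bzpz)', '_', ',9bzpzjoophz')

Branches in `(...|...)` are attempted left-to-right; the first branch that allows the whole pattern to succeed is taken.
Matches: at [2:6] → 'bzpz'; at [6:9] → 'joo'.
`sub` substitutes '_' at each match site.

',9__phz'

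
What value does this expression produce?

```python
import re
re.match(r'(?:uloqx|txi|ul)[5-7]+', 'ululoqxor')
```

None

`re.match` won't scan ahead — the pattern has to work from the very first character.
Here the pattern fails at index 0, so the call returns None.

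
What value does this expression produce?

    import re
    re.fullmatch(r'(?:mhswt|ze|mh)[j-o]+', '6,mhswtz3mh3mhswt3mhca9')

None

For `fullmatch`, every character of the input must be accounted for by the pattern.
Here there's no way to consume every character, so the call returns None.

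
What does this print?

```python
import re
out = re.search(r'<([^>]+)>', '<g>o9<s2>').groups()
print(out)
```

`re.search` scans for the first position where the pattern succeeds.
The match spans [0:3] → '<g>'.
Captured: group 1 = 'g'.

('g',)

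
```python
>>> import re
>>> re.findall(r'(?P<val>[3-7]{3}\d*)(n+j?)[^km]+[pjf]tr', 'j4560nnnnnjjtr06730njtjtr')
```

This matches exactly 3 of a character in [3-7], then zero or more of a digit (captured as 'val'); then one or more of a literal 'n', then optionally a literal 'j' (captured); then one or more of any character except [km], then one of [pjf], then the literal 'tr'.
Multiple groups make `findall` return tuples — one 2-tuple for the one match.

[('4560', 'nnnnnj')]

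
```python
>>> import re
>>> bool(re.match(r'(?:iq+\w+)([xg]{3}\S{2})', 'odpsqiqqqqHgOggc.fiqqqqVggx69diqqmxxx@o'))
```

False

This matches a literal 'i', then one or more of the literal 'q', then one or more of a word character (non-capturing group); then exactly 3 of one of [xg], then exactly 2 of a non-whitespace character (captured).
With `match`, the pattern is implicitly anchored at the beginning.
Here the string doesn't start with a match, so the call returns None, and `bool(None)` is False.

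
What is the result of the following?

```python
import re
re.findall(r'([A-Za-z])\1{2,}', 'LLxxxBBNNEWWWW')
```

`\1` is not a pattern — it's the concrete string captured by group 1, re-applied verbatim.
With a single group, `findall` returns only what that group captured — 2 items.

['x', 'W']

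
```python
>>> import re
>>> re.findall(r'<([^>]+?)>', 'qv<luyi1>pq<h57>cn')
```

['luyi1', 'h57']

One capturing group, so `findall` returns just the captured substring from each match — 2 in all.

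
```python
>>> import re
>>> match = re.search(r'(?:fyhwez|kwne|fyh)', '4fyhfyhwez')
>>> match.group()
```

'fyh'

`re.search` scans for the first position where the pattern succeeds.
The match spans [1:4] → 'fyh'.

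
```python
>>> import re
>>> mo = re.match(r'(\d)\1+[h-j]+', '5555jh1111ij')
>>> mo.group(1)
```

'5'

The backreference `\1` re-matches whatever the first group consumed, character for character.
With `match`, the pattern is implicitly anchored at the beginning.
The match spans [0:6] → '5555jh'.
Captured: group 1 = '5'.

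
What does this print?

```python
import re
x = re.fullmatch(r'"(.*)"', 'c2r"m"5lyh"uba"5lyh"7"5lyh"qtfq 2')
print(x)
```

None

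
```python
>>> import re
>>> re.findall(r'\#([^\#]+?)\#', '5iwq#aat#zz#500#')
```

Walking the string: at [4:9] match '#aat#', group 1 = 'aat'; at [11:16] match '#500#', group 1 = '500'.
Because there's exactly one group, `findall` drops the full match and keeps group 1 from each hit.

['aat', '500']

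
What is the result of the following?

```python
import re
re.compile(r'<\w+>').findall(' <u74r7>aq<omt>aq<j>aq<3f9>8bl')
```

['<u74r7>', '<omt>', '<j>', '<3f9>']

Scanning left to right: at [1:8] → '<u74r7>'; at [10:15] → '<omt>'; at [17:20] → '<j>'; at [22:27] → '<3f9>'.
`findall` yields the raw match text (4 of them) because the pattern has no groups.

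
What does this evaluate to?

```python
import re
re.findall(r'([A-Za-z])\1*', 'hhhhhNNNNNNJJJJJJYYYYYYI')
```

`\1` is not a pattern — it's the concrete string captured by group 1, re-applied verbatim.
Walking the string: at [0:5] match 'hhhhh', group 1 = 'h'; at [5:11] match 'NNNNNN', group 1 = 'N'; at [11:17] match 'JJJJJJ', group 1 = 'J'; at [17:23] match 'YYYYYY', group 1 = 'Y'; at [23:24] match 'I', group 1 = 'I'.
Because there's exactly one group, `findall` drops the full match and keeps group 1 from each hit.

['h', 'N', 'J', 'Y', 'I']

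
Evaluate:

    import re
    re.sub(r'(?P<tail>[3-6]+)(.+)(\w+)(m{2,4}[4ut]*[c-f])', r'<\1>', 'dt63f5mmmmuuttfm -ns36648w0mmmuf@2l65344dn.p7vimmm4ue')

'dt<63>'

The replacement refers to a captured group, so each match is rewritten using its own captured text.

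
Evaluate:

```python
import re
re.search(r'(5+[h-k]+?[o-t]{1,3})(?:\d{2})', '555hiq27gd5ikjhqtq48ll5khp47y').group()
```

'555hiq27'

The match spans [0:8] → '555hiq27'.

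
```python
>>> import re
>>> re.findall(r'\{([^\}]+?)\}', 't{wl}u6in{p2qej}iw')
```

['wl', 'p2qej']

Walking the string: at [1:5] match '{wl}', group 1 = 'wl'; at [9:16] match '{p2qej}', group 1 = 'p2qej'.
With a single group, `findall` returns only what that group captured — 2 items.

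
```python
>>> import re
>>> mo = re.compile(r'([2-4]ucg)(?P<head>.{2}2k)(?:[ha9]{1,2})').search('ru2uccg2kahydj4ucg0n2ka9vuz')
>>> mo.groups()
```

('4ucg', '0n2k')

The match spans [14:24] → '4ucg0n2ka9'.
Captured: group 1 = '4ucg', group 2 = '0n2k'.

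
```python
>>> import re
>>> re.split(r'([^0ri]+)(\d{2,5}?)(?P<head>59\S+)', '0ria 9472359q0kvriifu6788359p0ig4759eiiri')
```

['0ri', 'a 947', '23', '59q0kvriifu6788359p0ig4759eiiri', '']

This matches one or more of any character except [0ri] (captured); then 2 to 5 of a digit (lazy) (captured); then the literal '59', then one or more of a non-whitespace character (captured as 'head').
Matches to split on: at [3:41] → 'a 9472359q0kvriifu6788359p0ig4759eiiri'.
Because the pattern has a capturing group, `split` also inserts each captured text between the pieces.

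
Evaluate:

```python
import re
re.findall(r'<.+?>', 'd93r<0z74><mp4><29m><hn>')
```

['<0z74>', '<mp4>', '<29m>', '<hn>']

With the lazy modifier that quantifier settles for the fewest repetitions that let the rest of the pattern succeed (the atoms after it are unaffected and can still be greedy).
Matches: at [4:10] → '<0z74>'; at [10:15] → '<mp4>'; at [15:20] → '<29m>'; at [20:24] → '<hn>'.
No capturing groups, so `findall` returns the 4 full match strings.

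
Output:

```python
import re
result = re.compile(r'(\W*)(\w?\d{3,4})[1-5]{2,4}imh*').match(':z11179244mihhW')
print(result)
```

Pattern: zero or more of a non-word character (captured); then optionally a word character, then 3 to 4 of a digit (captured); then 2 to 4 of a character in [1-5], then the literal 'im', then zero or more of the literal 'h'.
`re.match` won't scan ahead — the pattern has to work from the very first character.
Here position 0 doesn't satisfy it, so the call returns None.

None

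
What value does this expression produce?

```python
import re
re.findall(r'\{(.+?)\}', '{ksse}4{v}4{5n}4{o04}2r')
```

['ksse', 'v', '5n', 'o04']

Lazy quantifiers expand one character at a time until the remainder of the pattern can match.
Because there's exactly one group, `findall` drops the full match and keeps group 1 from each hit.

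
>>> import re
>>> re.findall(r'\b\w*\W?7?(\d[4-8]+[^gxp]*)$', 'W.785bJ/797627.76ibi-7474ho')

Pattern: a word boundary (`\b`, zero-width); then zero or more of a word character; then optionally a non-word character, then optionally a literal '7'; then a digit, then one or more of a character in [4-8], then zero or more of any character except [gxp] (captured); then anchored at the end.
Matches: at [0:27] match 'W.785bJ/797627.76ibi-7474ho', group 1 = '85bJ/797627.76ibi-7474ho'.
One capturing group, so `findall` returns just the captured substring from the one match — 1 in all.

['85bJ/797627.76ibi-7474ho']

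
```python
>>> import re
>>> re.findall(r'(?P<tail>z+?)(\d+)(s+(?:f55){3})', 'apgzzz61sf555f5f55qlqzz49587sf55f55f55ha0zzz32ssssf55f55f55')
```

`findall` packs the 3 group values into a tuple for every match.

[('zz', '49587', 'sf55f55f55'), ('zzz', '32', 'ssssf55f55f55')]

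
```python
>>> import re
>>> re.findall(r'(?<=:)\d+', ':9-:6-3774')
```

The lookaround is zero-width — it requires the adjacent text to match without consuming it, so the asserted text isn't part of the match.
`findall` yields the raw match text (2 of them) because the pattern has no groups.

['9', '6']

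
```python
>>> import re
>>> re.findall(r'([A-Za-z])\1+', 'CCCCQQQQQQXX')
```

['C', 'Q', 'X']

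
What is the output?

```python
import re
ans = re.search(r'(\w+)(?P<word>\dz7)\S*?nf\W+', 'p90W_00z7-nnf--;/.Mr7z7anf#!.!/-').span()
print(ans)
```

(0, 18)

This matches one or more of a word character (captured); then a digit, then the literal 'z7' (captured as 'word'); then zero or more of a non-whitespace character (lazy), then the literal 'nf', then one or more of a non-word character.
The match spans [0:18] → 'p90W_00z7-nnf--;/.'.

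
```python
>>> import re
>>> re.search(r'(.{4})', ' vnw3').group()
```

' vnw'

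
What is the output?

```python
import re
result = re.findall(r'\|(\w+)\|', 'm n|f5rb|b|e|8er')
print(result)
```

['f5rb', 'e']

Matches: at [3:9] match '|f5rb|', group 1 = 'f5rb'; at [10:13] match '|e|', group 1 = 'e'.
`findall` collects group 1 from each match (2 total).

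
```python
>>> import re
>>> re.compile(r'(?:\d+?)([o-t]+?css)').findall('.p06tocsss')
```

Pattern: one or more of a digit (lazy) (non-capturing group); then one or more of a character in [o-t] (lazy), then the literal 'css' (captured).
Scanning left to right: at [2:9] match '06tocss', group 1 = 'tocss'.
`findall` collects group 1 from the one match (1 total).

['tocss']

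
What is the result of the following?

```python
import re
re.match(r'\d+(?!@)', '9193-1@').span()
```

The negative lookaround is zero-width — it rules out positions where the adjacent text would match, without consuming anything.
With `match`, the pattern is implicitly anchored at the beginning.
The match spans [0:4] → '9193'.

(0, 4)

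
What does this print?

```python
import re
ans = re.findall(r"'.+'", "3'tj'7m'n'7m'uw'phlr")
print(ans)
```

["'tj'7m'n'7m'uw'"]

Matches: at [1:16] → "'tj'7m'n'7m'uw'".
`findall` yields the raw match text (1 of them) because the pattern has no groups.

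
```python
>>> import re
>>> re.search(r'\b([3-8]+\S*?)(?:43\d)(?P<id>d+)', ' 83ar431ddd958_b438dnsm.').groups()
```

The match spans [1:11] → '83ar431ddd'.
Captured: group 1 = '83ar', group 2 = 'ddd'.

('83ar', 'ddd')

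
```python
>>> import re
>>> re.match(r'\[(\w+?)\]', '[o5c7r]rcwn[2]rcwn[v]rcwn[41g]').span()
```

(0, 7)

`match` is anchored at position 0; if the pattern doesn't fit there, it returns None.
The match spans [0:7] → '[o5c7r]'.
Captured: group 1 = 'o5c7r'.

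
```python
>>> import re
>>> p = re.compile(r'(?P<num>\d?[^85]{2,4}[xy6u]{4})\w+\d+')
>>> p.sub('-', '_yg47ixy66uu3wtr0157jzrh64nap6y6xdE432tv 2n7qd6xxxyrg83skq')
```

Every occurrence is swapped for '-'.

'_y-tv -skq'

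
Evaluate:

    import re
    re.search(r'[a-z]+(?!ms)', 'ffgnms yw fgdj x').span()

(0, 6)

The negative lookaround is zero-width — it rules out positions where the adjacent text would match, without consuming anything.
The match spans [0:6] → 'ffgnms'.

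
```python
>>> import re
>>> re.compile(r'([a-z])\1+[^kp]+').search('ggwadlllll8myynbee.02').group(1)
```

The backreference `\1` re-matches whatever the first group consumed, character for character.
`re.search` tries every starting position until one works.
The match spans [0:21] → 'ggwadlllll8myynbee.02'.
Captured: group 1 = 'g'.

'g'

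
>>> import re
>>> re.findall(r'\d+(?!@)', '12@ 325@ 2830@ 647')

['1', '32', '283', '647']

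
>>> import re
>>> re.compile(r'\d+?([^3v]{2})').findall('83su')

['su']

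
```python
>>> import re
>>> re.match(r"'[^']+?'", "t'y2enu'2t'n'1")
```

None

With `match`, the pattern is implicitly anchored at the beginning.
Here the pattern fails at index 0, so the call returns None.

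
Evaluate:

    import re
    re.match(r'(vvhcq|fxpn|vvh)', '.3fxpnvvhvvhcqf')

None

`re.match` won't scan ahead — the pattern has to work from the very first character.
Here the pattern fails at index 0, so the call returns None.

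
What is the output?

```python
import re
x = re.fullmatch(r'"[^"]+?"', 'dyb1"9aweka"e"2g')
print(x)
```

`fullmatch` succeeds only if the pattern covers the string from start to end.
Here the string isn't matched end-to-end, so the call returns None.

None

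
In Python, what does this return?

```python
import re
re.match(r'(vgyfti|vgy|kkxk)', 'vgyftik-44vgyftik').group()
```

Alternation isn't longest-match — the leftmost alternative that fits at this position is chosen.
`re.match` only tries the pattern at the start of the string.
The match spans [0:6] → 'vgyfti'.
Captured: group 1 = 'vgyfti'.

'vgyfti'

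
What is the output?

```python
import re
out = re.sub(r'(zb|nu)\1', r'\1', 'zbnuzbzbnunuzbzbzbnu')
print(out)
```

`\1` is not a pattern — it's the concrete string captured by group 1, re-applied verbatim.
Matches: at [4:8] → 'zbzb'; at [8:12] → 'nunu'; at [12:16] → 'zbzb'.
Each match is replaced using the text its own group 1 captured.

zbnuzbnuzbzbnu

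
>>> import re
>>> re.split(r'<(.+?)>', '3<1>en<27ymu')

Matches to split on: at [1:4] → '<1>'.
With a capturing group present, the delimiter's captured portion is kept in the result list.

['3', '1', 'en<27ymu']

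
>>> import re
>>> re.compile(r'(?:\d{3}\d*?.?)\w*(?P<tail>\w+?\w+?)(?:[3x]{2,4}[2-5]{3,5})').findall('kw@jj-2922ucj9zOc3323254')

Pattern: exactly 3 of a digit, then zero or more of a digit (lazy), then optionally any character (non-capturing group); then zero or more of a word character; then one or more of a word character (lazy), then one or more of a word character (lazy) (captured as 'tail'); then 2 to 4 of one of [3x], then 3 to 5 of a character in [2-5] (non-capturing group).
Walking the string: at [6:24] match '2922ucj9zOc3323254', group 1 = 'Oc'.
With a single group, `findall` returns only what that group captured — 1 item.

['Oc']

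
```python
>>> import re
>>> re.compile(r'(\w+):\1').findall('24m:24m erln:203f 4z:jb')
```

`\1` has to match the exact text group 1 already captured.
Walking the string: at [0:7] match '24m:24m', group 1 = '24m'.
With a single group, `findall` returns only what that group captured — 1 item.

['24m']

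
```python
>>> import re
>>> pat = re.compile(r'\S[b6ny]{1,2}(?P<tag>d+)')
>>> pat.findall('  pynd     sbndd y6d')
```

Pattern: a non-whitespace character, then 1 to 2 of one of [b6ny]; then one or more of a literal 'd' (captured as 'tag').
`findall` collects group 1 from each match (3 total).

['d', 'dd', 'd']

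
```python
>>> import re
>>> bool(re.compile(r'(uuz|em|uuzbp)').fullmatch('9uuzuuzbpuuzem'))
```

False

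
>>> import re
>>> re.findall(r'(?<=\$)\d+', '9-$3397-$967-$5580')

['3397', '967', '5580']

Lookahead/lookbehind check context without consuming it, so the matched span excludes the asserted characters.
Scanning left to right: at [3:7] → '3397'; at [9:12] → '967'; at [14:18] → '5580'.
With no groups in the pattern, `findall` gives back each whole match — 3 here.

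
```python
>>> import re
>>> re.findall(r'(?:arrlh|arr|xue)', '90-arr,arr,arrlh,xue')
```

The regex engine tests alternatives in the order written; an earlier branch that matches wins even if a later one would match more.
`findall` yields the raw match text (4 of them) because the pattern has no groups.

['arr', 'arr', 'arrlh', 'xue']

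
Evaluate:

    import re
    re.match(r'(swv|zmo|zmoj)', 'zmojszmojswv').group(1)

'zmo'

Branches in `(...|...)` are attempted left-to-right; the first branch that allows the whole pattern to succeed is taken.
`match` is anchored at position 0; if the pattern doesn't fit there, it returns None.
The match spans [0:3] → 'zmo'.
Captured: group 1 = 'zmo'.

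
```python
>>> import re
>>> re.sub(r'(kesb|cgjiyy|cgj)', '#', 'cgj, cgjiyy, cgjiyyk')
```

Branches in `(...|...)` are attempted left-to-right; the first branch that allows the whole pattern to succeed is taken.
Matches: at [0:3] → 'cgj'; at [5:11] → 'cgjiyy'; at [13:19] → 'cgjiyy'.
Every occurrence is swapped for '#'.

'#, #, #k'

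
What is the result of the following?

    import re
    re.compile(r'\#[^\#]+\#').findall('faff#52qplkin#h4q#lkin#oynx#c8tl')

['#52qplkin#', '#lkin#']

Matches: at [4:14] → '#52qplkin#'; at [17:23] → '#lkin#'.
Since nothing is captured, `findall` lists the 2 matched substrings directly.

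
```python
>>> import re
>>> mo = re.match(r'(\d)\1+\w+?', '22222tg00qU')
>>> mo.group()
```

`\1` has to match the exact text group 1 already captured.
`match` is anchored at position 0; if the pattern doesn't fit there, it returns None.
The match spans [0:6] → '22222t'.
Captured: group 1 = '2'.

'22222t'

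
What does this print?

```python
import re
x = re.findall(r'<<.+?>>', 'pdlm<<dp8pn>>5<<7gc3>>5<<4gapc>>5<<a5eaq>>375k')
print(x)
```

Because the quantifier is non-greedy, it stops expanding at the earliest point where the rest of the pattern can succeed.
No capturing groups, so `findall` returns the 4 full match strings.

['<<dp8pn>>', '<<7gc3>>', '<<4gapc>>', '<<a5eaq>>']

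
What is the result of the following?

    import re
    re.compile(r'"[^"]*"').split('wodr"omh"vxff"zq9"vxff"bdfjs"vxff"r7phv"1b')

Matches to split on: at [4:9] → '"omh"'; at [13:18] → '"zq9"'; at [22:29] → '"bdfjs"'; at [33:40] → '"r7phv"'.
The string is cut at each match, leaving 5 pieces.

['wodr', 'vxff', 'vxff', 'vxff', '1b']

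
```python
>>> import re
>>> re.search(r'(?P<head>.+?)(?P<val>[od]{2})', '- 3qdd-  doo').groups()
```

('- 3q', 'dd')

The match spans [0:6] → '- 3qdd'.
Captured: group 1 = '- 3q', group 2 = 'dd'.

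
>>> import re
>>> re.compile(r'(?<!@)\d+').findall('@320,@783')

Because the assertion is negative and zero-width, positions next to the forbidden text are skipped.
`findall` yields the raw match text (2 of them) because the pattern has no groups.

['20', '83']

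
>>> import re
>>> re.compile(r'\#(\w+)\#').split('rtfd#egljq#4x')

Matches to split on: at [4:11] → '#egljq#'.
`re.split` interleaves the captured-group text with the surrounding fragments.

['rtfd', 'egljq', '4x']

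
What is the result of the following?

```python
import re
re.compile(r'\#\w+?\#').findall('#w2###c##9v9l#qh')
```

Walking the string: at [0:4] → '#w2#'; at [5:8] → '#c#'; at [8:14] → '#9v9l#'.
`findall` yields the raw match text (3 of them) because the pattern has no groups.

['#w2#', '#c#', '#9v9l#']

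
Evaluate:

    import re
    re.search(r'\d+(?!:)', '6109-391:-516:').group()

'6109'

The negative lookahead/lookbehind blocks any match where the forbidden context is present.
`re.search` tries every starting position until one works.
The match spans [0:4] → '6109'.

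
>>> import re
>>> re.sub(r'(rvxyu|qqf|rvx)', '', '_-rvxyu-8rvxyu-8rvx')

Branches in `(...|...)` are attempted left-to-right; the first branch that allows the whole pattern to succeed is taken.
Each match is replaced by ''.

'_--8-8'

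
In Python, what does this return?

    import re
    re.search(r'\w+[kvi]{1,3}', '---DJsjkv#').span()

This matches one or more of a word character; then 1 to 3 of one of [kvi].
`re.search` scans for the first position where the pattern succeeds.
The match spans [3:9] → 'DJsjkv'.

(3, 9)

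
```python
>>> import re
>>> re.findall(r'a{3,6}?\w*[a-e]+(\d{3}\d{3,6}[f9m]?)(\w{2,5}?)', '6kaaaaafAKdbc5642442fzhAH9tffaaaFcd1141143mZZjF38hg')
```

[('1141143m', 'ZZ')]

The pattern matches 3 to 6 of the literal 'a' (lazy), then zero or more of a word character, then one or more of a character in [a-e]; then exactly 3 of a digit, then 3 to 6 of a digit, then optionally one of [f9m] (captured); then 2 to 5 of a word character (lazy) (captured).
The `?` after the quantifier makes it lazy — it takes as little as possible before letting the rest of the pattern try.
Scanning left to right: at [2:45] match 'aaaaafAKdbc5642442fzhAH9tffaaaFcd1141143mZZ', groups = ('1141143m', 'ZZ').
`findall` packs the 2 group values into a tuple for every match.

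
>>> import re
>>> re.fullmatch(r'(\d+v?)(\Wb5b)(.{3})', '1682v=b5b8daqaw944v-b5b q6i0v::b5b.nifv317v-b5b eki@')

The pattern matches one or more of a digit, then optionally the literal 'v' (captured); then a non-word character, then the literal 'b5b' (captured); then exactly 3 of any character (captured).
For `fullmatch`, every character of the input must be accounted for by the pattern.
Here the string isn't matched end-to-end, so the call returns None.

None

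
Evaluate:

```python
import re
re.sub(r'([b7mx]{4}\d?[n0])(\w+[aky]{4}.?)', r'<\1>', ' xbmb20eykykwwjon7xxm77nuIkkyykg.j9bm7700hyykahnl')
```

' <xbmb20>.j9<bm7700>nl'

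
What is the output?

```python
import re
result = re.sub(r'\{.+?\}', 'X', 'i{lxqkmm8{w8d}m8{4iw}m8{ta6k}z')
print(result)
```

iXm8Xm8Xz

Matches: at [1:14] → '{lxqkmm8{w8d}'; at [16:21] → '{4iw}'; at [23:29] → '{ta6k}'.
Each match is replaced by 'X'.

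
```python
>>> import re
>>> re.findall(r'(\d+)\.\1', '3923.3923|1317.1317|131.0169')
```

['3923', '1317']

`\1` is not a pattern — it's the concrete string captured by group 1, re-applied verbatim.
Walking the string: at [0:9] match '3923.3923', group 1 = '3923'; at [10:19] match '1317.1317', group 1 = '1317'.
With a single group, `findall` returns only what that group captured — 2 items.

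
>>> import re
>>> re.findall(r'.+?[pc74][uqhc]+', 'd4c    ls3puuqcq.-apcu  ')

['d4c', '    ls3puuqcq', '.-apcu']

This matches one or more of any character (lazy); then one of [pc74], then one or more of one of [uqhc].
A non-greedy quantifier consumes as few characters as it can — just enough that the remainder of the pattern still matches from where it stops; whatever follows it matches normally.
Matches: at [0:3] → 'd4c'; at [3:16] → '    ls3puuqcq'; at [16:22] → '.-apcu'.
Since nothing is captured, `findall` lists the 3 matched substrings directly.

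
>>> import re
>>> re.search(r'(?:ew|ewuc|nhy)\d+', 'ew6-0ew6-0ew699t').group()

'ew6'

Unlike `match`, `search` isn't anchored — it looks for the pattern anywhere in the string.
The match spans [0:3] → 'ew6'.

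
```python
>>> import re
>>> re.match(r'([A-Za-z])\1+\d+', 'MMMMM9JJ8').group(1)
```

'M'

After group 1 captures some text, `\1` only succeeds where that same text appears again.
`re.match` only tries the pattern at the start of the string.
The match spans [0:6] → 'MMMMM9'.
Captured: group 1 = 'M'.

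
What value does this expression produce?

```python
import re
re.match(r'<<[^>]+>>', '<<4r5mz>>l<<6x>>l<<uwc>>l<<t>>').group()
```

`re.match` only tries the pattern at the start of the string.
The match spans [0:9] → '<<4r5mz>>'.

'<<4r5mz>>'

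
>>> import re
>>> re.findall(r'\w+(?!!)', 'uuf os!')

`(?!…)`/`(?<!…)` only lets a position through if the neighbouring text does NOT match; no characters are consumed.
`findall` yields the raw match text (2 of them) because the pattern has no groups.

['uuf', 'o']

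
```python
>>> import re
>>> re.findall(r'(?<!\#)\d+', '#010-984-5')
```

A negative assertion filters positions out without eating any characters.
Walking the string: at [2:4] → '10'; at [5:8] → '984'; at [9:10] → '5'.
With no groups in the pattern, `findall` gives back each whole match — 3 here.

['10', '984', '5']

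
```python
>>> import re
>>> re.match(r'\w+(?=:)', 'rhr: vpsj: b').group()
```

`match` is anchored at position 0; if the pattern doesn't fit there, it returns None.
The match spans [0:3] → 'rhr'.

'rhr'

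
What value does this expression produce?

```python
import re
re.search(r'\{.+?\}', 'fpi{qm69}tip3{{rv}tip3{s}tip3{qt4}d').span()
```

(3, 9)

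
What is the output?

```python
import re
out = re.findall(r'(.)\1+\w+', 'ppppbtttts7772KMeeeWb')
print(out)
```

['p']

The backreference `\1` re-matches whatever the first group consumed, character for character.
`findall` collects group 1 from the one match (1 total).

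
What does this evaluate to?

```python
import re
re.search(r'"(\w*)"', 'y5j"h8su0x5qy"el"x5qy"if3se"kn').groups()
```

('h8su0x5qy',)

`re.search` tries every starting position until one works.
The match spans [3:14] → '"h8su0x5qy"'.
Captured: group 1 = 'h8su0x5qy'.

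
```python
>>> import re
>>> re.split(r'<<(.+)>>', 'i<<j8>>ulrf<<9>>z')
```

['i', 'j8>>ulrf<<9', 'z']

Matches to split on: at [1:16] → '<<j8>>ulrf<<9>>'.
`re.split` interleaves the captured-group text with the surrounding fragments.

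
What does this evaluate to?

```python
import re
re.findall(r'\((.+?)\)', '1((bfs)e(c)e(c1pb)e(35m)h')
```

['(bfs', 'c', 'c1pb', '35m']

One capturing group, so `findall` returns just the captured substring from each match — 4 in all.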